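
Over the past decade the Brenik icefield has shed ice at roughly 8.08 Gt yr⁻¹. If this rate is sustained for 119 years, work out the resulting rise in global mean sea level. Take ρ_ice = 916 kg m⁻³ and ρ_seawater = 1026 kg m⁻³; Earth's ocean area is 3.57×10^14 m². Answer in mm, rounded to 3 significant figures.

≈ 2.63 mm

Total mass lost = 8.08 Gt/yr × 119 yr = 961.5 Gt = 9.615×10^14 kg.
ρ_w = 1026 kg m⁻³, so water volume = 9.615×10^14 / 1026 = 9.372×10^11 m³.
Δh = 9.372×10^11 / 3.57×10^14 = 2.63×10^-3 m = 2.63 mm.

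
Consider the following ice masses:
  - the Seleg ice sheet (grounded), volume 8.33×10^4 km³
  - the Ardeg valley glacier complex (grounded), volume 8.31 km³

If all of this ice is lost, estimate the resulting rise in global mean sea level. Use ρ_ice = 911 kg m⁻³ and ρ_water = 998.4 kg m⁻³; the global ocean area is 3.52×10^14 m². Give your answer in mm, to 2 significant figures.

Seleg: 8.33×10^4 km³ × (911/998.4) = 7.601×10^4 km³ of water.
Ardeg: 8.31 km³ × (911/998.4) = 7.583 km³ of water.
Total added water ≈ 7.602×10^13 m³ over 3.52×10^14 m² → Δh = 0.216 m = 220 mm.

≈ 220 mm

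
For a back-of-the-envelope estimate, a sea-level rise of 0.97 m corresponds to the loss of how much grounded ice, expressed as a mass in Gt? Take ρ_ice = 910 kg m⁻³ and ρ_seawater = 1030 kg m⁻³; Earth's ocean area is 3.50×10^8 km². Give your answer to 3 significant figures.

≈ 3.50×10^5 Gt

Required water volume = Δh × A = 0.97 m × 3.50×10^14 m² = 3.395×10^14 m³.
ρ_w = 1030 kg m⁻³, so the mass of water = 3.395×10^14 m³ × 1030 kg m⁻³ = 3.497×10^17 kg = 3.50×10^5 Gt (and the same mass of ice, by conservation).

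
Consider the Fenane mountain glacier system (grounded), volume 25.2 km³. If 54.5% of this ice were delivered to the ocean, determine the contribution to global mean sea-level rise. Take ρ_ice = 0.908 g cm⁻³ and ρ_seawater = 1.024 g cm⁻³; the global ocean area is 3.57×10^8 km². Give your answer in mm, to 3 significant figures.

Fenane: 0.545 × 25.2 km³ × (908/1024) = 12.18 km³ of water.
Spread over 3.57×10^14 m² of ocean, Δh = 1.218×10^10 / 3.57×10^14 = 3.41×10^-5 m = 0.0341 mm.

≈ 0.0341 mm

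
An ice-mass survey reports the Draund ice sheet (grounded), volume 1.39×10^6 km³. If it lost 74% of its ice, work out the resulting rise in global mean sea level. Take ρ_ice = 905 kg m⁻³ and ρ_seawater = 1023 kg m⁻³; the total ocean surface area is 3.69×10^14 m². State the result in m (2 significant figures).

Draund: 0.74 × 1.39×10^6 km³ × (905/1023) = 9.100×10^5 km³ of water.
Spread over 3.69×10^14 m² of ocean, Δh = 9.100×10^14 / 3.69×10^14 = 2.47 m.

≈ 2.5 m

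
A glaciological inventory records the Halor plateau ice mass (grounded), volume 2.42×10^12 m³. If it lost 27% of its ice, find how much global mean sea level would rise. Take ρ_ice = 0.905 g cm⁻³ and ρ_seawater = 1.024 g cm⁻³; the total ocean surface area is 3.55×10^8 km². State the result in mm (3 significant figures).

Halor: 0.27 × 2.42×10^12 m³ × (905/1024) = 5.775×10^11 m³ of water.
Spread over 3.55×10^14 m² of ocean, Δh = 5.775×10^11 / 3.55×10^14 = 1.63×10^-3 m = 1.63 mm.

≈ 1.63 mm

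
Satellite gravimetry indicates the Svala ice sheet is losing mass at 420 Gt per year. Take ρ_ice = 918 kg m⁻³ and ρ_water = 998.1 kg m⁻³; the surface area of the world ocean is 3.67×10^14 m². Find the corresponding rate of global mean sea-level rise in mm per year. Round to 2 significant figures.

ρ_w = 998.1 kg m⁻³. Annual water volume added = 420 Gt / ρ_w = 4.200×10^14 kg / 998.1 kg m⁻³ = 4.208×10^11 m³.
Δh per year = 4.208×10^11 / 3.67×10^14 = 1.15×10^-3 m = 1.1 mm.

≈ 1.1 mm/yr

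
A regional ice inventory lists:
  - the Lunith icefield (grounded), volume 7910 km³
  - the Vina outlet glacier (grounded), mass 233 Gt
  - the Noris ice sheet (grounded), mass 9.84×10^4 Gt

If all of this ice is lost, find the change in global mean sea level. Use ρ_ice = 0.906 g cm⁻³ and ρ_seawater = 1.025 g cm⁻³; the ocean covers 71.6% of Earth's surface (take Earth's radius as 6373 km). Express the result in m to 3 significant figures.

≈ 0.282 m

Lunith: 7910 km³ × (906/1025) = 6992 km³ of water.
Vina: 233 Gt = 2.330×10^14 kg; dividing by ρ_w = 1.025 g cm⁻³ = 1025 kg m⁻³ gives 2.273×10^11 m³ of water.
Noris: 9.84×10^4 Gt = 9.840×10^16 kg; dividing by ρ_w = 1025 kg m⁻³ gives 9.600×10^13 m³ of water.
Total added water ≈ 1.032×10^14 m³ over 3.65×10^14 m² → Δh = 0.282 m.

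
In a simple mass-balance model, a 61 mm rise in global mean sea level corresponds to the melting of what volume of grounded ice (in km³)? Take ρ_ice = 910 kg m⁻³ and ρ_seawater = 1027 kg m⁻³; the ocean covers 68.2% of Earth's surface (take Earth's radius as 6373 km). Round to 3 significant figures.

≈ 2.40×10^4 km³

Required water volume = Δh × A = 0.061 m × 3.48×10^14 m² = 2.123×10^13 m³ = 2.123×10^4 km³.
Ice volume = water volume × ρ_w/ρ_ice = 2.123×10^4 × 1027/910 = 2.40×10^4 km³.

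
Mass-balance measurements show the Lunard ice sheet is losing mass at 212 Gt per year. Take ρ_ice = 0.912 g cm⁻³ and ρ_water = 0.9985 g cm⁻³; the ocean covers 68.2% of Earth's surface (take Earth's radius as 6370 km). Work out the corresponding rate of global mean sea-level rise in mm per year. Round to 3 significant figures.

ρ_w = 0.9985 g cm⁻³ = 998.5 kg m⁻³. Annual water volume added = 212 Gt / ρ_w = 2.120×10^14 kg / 998.5 kg m⁻³ = 2.123×10^11 m³.
Δh per year = 2.123×10^11 / 3.48×10^14 = 6.11×10^-4 m = 0.611 mm.

≈ 0.611 mm/yr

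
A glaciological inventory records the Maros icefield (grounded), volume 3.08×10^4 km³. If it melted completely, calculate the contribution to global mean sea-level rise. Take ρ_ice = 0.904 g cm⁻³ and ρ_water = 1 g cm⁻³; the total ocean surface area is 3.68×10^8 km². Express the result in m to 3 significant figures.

≈ 0.0757 m

Maros: 3.08×10^4 km³ × (904/1000) = 2.784×10^4 km³ of water.
Spread over 3.68×10^14 m² of ocean, Δh = 2.784×10^13 / 3.68×10^14 = 0.0757 m.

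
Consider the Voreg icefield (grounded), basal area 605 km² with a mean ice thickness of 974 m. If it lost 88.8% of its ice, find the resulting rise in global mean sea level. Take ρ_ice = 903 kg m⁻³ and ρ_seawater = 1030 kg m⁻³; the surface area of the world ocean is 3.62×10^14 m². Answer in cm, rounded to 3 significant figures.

Voreg: ice volume = 605 km² × 974 m = 589.3 km³; 0.888 × 589.3 × (903/1030) = 458.8 km³ of water.
Spread over 3.62×10^14 m² of ocean, Δh = 4.588×10^11 / 3.62×10^14 = 1.27×10^-3 m = 0.127 cm.

≈ 0.127 cm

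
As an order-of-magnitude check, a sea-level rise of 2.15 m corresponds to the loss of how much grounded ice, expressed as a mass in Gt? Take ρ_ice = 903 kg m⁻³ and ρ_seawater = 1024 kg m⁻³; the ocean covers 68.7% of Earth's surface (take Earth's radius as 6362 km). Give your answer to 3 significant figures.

≈ 7.69×10^5 Gt

Required water volume = Δh × A = 2.15 m × 3.49×10^14 m² = 7.513×10^14 m³.
ρ_w = 1024 kg m⁻³, so the mass of water = 7.513×10^14 m³ × 1024 kg m⁻³ = 7.693×10^17 kg = 7.69×10^5 Gt (and the same mass of ice, by conservation).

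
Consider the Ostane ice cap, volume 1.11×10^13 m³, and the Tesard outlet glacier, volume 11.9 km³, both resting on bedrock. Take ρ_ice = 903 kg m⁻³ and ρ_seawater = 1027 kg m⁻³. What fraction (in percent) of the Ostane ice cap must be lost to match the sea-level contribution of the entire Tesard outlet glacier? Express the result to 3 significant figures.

≈ 0.107 %

Equal sea-level rise means equal mass of meltwater, i.e. equal mass of ice lost.
Ice mass of Tesard: 1.075×10^13 kg; ice mass of Ostane: 1.002×10^16 kg.
Fraction required = 1.075×10^13 / 1.002×10^16 = 1.07×10^-3 → 0.107 %.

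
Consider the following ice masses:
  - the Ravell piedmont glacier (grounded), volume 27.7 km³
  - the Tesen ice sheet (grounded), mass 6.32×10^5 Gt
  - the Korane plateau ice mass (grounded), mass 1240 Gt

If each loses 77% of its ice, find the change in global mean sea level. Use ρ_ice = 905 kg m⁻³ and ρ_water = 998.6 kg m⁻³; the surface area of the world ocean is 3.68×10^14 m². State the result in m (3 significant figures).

≈ 1.33 m

Ravell: 0.77 × 27.7 km³ × (905/998.6) = 19.33 km³ of water.
Tesen: 0.77 × 6.32×10^5 Gt = 4.866×10^17 kg; dividing by ρ_w = 998.6 kg m⁻³ gives 4.873×10^14 m³ of water.
Korane: 0.77 × 1240 Gt = 9.548×10^14 kg; dividing by ρ_w = 998.6 kg m⁻³ gives 9.561×10^11 m³ of water.
Total added water ≈ 4.883×10^14 m³ over 3.68×10^14 m² → Δh = 1.33 m.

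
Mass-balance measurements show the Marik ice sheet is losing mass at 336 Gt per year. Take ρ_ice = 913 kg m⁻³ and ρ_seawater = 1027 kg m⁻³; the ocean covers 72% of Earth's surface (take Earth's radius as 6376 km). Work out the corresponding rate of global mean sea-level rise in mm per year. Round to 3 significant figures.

≈ 0.889 mm/yr

ρ_w = 1027 kg m⁻³. Annual water volume added = 336 Gt / ρ_w = 3.360×10^14 kg / 1027 kg m⁻³ = 3.272×10^11 m³.
Δh per year = 3.272×10^11 / 3.68×10^14 = 8.89×10^-4 m = 0.889 mm.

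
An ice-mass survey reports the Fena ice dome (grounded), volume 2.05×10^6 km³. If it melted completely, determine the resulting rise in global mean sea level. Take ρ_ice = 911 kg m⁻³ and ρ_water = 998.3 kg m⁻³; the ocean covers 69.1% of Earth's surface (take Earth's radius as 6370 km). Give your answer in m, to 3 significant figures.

≈ 5.31 m

Fena: 2.05×10^6 km³ × (911/998.3) = 1.871×10^6 km³ of water.
Spread over 3.52×10^14 m² of ocean, Δh = 1.871×10^15 / 3.52×10^14 = 5.31 m.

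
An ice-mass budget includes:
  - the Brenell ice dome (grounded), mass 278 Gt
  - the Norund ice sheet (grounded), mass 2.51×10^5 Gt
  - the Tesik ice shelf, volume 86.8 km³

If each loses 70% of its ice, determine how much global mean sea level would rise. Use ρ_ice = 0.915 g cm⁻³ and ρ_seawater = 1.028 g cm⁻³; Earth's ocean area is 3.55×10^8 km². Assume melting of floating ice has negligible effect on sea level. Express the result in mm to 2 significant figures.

Brenell: 0.7 × 278 Gt = 1.946×10^14 kg; dividing by ρ_w = 1.028 g cm⁻³ = 1028 kg m⁻³ gives 1.893×10^11 m³ of water.
Norund: 0.7 × 2.51×10^5 Gt = 1.757×10^17 kg; dividing by ρ_w = 1028 kg m⁻³ gives 1.709×10^14 m³ of water.
The Tesik ice shelf is floating and already displaces its own weight of water, so its melt adds essentially nothing to sea level.
Total added water ≈ 1.711×10^14 m³ over 3.55×10^14 m² → Δh = 0.482 m = 480 mm.

≈ 480 mm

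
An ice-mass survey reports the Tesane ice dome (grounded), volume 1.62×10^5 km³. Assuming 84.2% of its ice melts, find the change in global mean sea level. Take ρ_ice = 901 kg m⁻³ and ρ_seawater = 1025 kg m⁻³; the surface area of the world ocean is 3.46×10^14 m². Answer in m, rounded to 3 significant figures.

Tesane: 0.842 × 1.62×10^5 km³ × (901/1025) = 1.199×10^5 km³ of water.
Spread over 3.46×10^14 m² of ocean, Δh = 1.199×10^14 / 3.46×10^14 = 0.347 m.

≈ 0.347 m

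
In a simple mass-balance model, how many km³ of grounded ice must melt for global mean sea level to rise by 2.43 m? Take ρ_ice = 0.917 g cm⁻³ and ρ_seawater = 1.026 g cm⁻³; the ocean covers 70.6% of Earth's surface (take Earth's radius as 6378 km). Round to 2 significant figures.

Required water volume = Δh × A = 2.43 m × 3.61×10^14 m² = 8.770×10^14 m³ = 8.770×10^5 km³.
Ice volume = water volume × ρ_w/ρ_ice = 8.770×10^5 × 1026/917 = 9.8×10^5 km³.

≈ 9.8×10^5 km³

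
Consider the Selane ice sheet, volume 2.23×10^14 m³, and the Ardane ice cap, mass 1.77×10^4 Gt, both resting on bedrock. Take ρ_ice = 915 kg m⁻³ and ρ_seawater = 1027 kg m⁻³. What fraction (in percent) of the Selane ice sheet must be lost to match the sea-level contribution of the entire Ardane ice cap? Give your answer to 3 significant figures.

Equal sea-level rise means equal mass of meltwater, i.e. equal mass of ice lost.
Ice mass of Ardane: 1.770×10^16 kg; ice mass of Selane: 2.040×10^17 kg.
Fraction required = 1.770×10^16 / 2.040×10^17 = 0.0867 → 8.67 %.

≈ 8.67 %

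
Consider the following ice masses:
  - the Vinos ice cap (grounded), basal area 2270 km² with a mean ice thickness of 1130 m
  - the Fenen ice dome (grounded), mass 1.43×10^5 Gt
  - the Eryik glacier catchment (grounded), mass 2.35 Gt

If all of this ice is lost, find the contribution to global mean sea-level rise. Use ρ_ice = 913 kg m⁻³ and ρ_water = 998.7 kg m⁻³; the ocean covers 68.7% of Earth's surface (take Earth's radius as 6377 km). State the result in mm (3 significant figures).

Vinos: ice volume = 2270 km² × 1130 m = 2565 km³; 2565 × (913/998.7) = 2345 km³ of water.
Fenen: 1.43×10^5 Gt = 1.430×10^17 kg; dividing by ρ_w = 998.7 kg m⁻³ gives 1.432×10^14 m³ of water.
Eryik: 2.35 Gt = 2.350×10^12 kg; dividing by ρ_w = 998.7 kg m⁻³ gives 2.353×10^9 m³ of water.
Total added water ≈ 1.455×10^14 m³ over 3.51×10^14 m² → Δh = 0.415 m = 415 mm.

≈ 415 mm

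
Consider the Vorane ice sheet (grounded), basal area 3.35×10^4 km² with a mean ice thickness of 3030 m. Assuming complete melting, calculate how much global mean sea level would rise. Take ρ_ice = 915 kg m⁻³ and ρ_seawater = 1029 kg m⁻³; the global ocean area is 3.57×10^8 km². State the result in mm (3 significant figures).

≈ 253 mm

Vorane: ice volume = 3.35×10^4 km² × 3030 m = 1.015×10^5 km³; 1.015×10^5 × (915/1029) = 9.026×10^4 km³ of water.
Spread over 3.57×10^14 m² of ocean, Δh = 9.026×10^13 / 3.57×10^14 = 0.253 m = 253 mm.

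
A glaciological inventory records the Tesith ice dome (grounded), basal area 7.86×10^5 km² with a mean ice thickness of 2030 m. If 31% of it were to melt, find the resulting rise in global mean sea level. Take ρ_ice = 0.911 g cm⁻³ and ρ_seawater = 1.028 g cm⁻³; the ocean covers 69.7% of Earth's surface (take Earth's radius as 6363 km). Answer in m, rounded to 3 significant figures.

Tesith: ice volume = 7.86×10^5 km² × 2030 m = 1.596×10^6 km³; 0.31 × 1.596×10^6 × (911/1028) = 4.383×10^5 km³ of water.
Spread over 3.55×10^14 m² of ocean, Δh = 4.383×10^14 / 3.55×10^14 = 1.24 m.

≈ 1.24 m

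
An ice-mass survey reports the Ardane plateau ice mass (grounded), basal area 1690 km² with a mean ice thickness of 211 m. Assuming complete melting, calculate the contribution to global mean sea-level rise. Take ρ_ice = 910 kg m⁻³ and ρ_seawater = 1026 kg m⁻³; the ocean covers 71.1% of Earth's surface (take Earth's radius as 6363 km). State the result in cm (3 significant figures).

≈ 0.0874 cm

Ardane: ice volume = 1690 km² × 211 m = 356.6 km³; 356.6 × (910/1026) = 316.3 km³ of water.
Spread over 3.62×10^14 m² of ocean, Δh = 3.163×10^11 / 3.62×10^14 = 8.74×10^-4 m = 0.0874 cm.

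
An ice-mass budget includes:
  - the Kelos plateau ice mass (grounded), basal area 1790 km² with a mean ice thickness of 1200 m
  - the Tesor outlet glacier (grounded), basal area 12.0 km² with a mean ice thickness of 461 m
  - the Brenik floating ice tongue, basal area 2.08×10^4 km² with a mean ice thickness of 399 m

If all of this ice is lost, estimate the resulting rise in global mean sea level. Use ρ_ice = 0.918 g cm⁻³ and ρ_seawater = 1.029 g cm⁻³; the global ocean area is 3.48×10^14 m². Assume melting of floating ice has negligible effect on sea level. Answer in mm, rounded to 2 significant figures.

Kelos: ice volume = 1790 km² × 1200 m = 2148 km³; 2148 × (918/1029) = 1916 km³ of water.
Tesor: ice volume = 12.0 km² × 461 m = 5.532 km³; 5.532 × (918/1029) = 4.935 km³ of water.
The Brenik floating ice tongue is floating and already displaces its own weight of water, so its melt adds essentially nothing to sea level.
Total added water ≈ 1.921×10^12 m³ over 3.48×10^14 m² → Δh = 5.52×10^-3 m = 5.5 mm.

≈ 5.5 mm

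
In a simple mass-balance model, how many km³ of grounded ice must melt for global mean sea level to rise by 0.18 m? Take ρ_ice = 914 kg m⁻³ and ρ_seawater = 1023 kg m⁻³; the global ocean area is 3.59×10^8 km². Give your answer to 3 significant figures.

≈ 7.23×10^4 km³

Required water volume = Δh × A = 0.18 m × 3.59×10^14 m² = 6.462×10^13 m³ = 6.462×10^4 km³.
Ice volume = water volume × ρ_w/ρ_ice = 6.462×10^4 × 1023/914 = 7.23×10^4 km³.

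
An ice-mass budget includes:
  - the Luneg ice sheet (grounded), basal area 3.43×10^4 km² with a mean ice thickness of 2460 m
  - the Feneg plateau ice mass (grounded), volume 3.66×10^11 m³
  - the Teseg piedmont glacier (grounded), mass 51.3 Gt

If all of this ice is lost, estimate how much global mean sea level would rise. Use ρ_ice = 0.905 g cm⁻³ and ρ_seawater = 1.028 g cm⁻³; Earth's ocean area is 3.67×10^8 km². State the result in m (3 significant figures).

≈ 0.203 m

Luneg: ice volume = 3.43×10^4 km² × 2460 m = 8.438×10^4 km³; 8.438×10^4 × (905/1028) = 7.428×10^4 km³ of water.
Feneg: 3.66×10^11 m³ × (905/1028) = 3.222×10^11 m³ of water.
Teseg: 51.3 Gt = 5.130×10^13 kg; dividing by ρ_w = 1.028 g cm⁻³ = 1028 kg m⁻³ gives 4.990×10^10 m³ of water.
Total added water ≈ 7.465×10^13 m³ over 3.67×10^14 m² → Δh = 0.203 m.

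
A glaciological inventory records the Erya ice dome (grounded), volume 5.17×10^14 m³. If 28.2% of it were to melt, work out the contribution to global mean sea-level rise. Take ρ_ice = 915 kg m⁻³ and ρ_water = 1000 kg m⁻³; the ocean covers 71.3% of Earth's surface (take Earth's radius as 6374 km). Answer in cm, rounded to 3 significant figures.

≈ 36.6 cm

Erya: 0.282 × 5.17×10^14 m³ × (915/1000) = 1.334×10^14 m³ of water.
Spread over 3.64×10^14 m² of ocean, Δh = 1.334×10^14 / 3.64×10^14 = 0.366 m = 36.6 cm.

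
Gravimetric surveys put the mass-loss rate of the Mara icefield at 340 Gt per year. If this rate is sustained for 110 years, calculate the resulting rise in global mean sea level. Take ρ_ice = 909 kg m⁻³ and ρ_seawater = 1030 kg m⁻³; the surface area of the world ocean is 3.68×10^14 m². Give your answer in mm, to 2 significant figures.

Total mass lost = 340 Gt/yr × 110 yr = 3.740×10^4 Gt = 3.740×10^16 kg.
ρ_w = 1030 kg m⁻³, so water volume = 3.740×10^16 / 1030 = 3.631×10^13 m³.
Δh = 3.631×10^13 / 3.68×10^14 = 0.0987 m = 99 mm.

≈ 99 mm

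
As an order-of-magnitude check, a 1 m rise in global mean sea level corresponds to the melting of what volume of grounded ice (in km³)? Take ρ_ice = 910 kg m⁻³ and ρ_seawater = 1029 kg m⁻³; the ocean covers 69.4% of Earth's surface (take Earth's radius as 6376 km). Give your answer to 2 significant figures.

Required water volume = Δh × A = 1 m × 3.55×10^14 m² = 3.545×10^14 m³ = 3.545×10^5 km³.
Ice volume = water volume × ρ_w/ρ_ice = 3.545×10^5 × 1029/910 = 4.0×10^5 km³.

≈ 4.0×10^5 km³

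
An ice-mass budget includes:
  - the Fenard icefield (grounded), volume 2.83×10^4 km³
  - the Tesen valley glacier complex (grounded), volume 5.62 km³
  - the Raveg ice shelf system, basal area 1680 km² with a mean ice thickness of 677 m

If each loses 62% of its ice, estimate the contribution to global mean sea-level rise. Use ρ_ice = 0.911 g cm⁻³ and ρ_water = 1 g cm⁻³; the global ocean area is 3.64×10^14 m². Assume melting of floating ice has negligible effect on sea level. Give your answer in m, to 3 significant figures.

Fenard: 0.62 × 2.83×10^4 km³ × (911/1000) = 1.598×10^4 km³ of water.
Tesen: 0.62 × 5.62 km³ × (911/1000) = 3.174 km³ of water.
The Raveg ice shelf system is floating and already displaces its own weight of water, so its melt adds essentially nothing to sea level.
Total added water ≈ 1.599×10^13 m³ over 3.64×10^14 m² → Δh = 0.0439 m.

≈ 0.0439 m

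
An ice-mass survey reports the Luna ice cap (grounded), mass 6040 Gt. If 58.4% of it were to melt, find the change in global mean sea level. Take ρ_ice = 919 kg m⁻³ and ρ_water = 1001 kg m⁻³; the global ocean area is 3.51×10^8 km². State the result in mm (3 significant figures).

Luna: 0.584 × 6040 Gt = 3.527×10^15 kg; dividing by ρ_w = 1001 kg m⁻³ gives 3.524×10^12 m³ of water.
Spread over 3.51×10^14 m² of ocean, Δh = 3.524×10^12 / 3.51×10^14 = 0.0100 m = 10.0 mm.

≈ 10.0 mm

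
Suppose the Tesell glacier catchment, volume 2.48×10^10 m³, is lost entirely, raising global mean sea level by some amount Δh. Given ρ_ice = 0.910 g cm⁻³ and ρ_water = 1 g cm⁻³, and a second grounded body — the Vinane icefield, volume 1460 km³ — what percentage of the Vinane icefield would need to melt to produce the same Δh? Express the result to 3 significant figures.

Equal sea-level rise means equal mass of meltwater, i.e. equal mass of ice lost.
Ice mass of Tesell: 2.257×10^13 kg; ice mass of Vinane: 1.329×10^15 kg.
Fraction required = 2.257×10^13 / 1.329×10^15 = 0.0170 → 1.70 %.

≈ 1.70 %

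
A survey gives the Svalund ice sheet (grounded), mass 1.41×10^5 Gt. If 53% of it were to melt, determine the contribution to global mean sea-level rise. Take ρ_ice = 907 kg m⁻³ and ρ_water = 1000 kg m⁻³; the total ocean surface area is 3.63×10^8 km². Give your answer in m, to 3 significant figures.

Svalund: 0.53 × 1.41×10^5 Gt = 7.473×10^16 kg; dividing by ρ_w = 1000 kg m⁻³ gives 7.473×10^13 m³ of water.
Spread over 3.63×10^14 m² of ocean, Δh = 7.473×10^13 / 3.63×10^14 = 0.206 m.

≈ 0.206 m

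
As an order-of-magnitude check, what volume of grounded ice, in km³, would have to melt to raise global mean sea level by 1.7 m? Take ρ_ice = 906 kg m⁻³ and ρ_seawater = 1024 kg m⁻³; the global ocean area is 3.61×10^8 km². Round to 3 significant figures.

Required water volume = Δh × A = 1.7 m × 3.61×10^14 m² = 6.137×10^14 m³ = 6.137×10^5 km³.
Ice volume = water volume × ρ_w/ρ_ice = 6.137×10^5 × 1024/906 = 6.94×10^5 km³.

≈ 6.94×10^5 km³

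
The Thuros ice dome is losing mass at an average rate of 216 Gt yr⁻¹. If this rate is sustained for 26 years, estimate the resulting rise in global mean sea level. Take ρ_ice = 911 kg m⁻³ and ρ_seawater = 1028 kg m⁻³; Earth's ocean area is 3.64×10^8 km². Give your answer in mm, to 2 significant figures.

≈ 15 mm

Total mass lost = 216 Gt/yr × 26 yr = 5616 Gt = 5.616×10^15 kg.
ρ_w = 1028 kg m⁻³, so water volume = 5.616×10^15 / 1028 = 5.463×10^12 m³.
Δh = 5.463×10^12 / 3.64×10^14 = 0.0150 m = 15 mm.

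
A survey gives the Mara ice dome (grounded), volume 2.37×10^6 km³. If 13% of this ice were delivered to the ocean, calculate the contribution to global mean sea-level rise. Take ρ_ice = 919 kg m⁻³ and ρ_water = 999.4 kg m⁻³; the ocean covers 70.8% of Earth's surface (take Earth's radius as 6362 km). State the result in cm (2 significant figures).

≈ 79 cm

Mara: 0.13 × 2.37×10^6 km³ × (919/999.4) = 2.833×10^5 km³ of water.
Spread over 3.60×10^14 m² of ocean, Δh = 2.833×10^14 / 3.60×10^14 = 0.787 m = 79 cm.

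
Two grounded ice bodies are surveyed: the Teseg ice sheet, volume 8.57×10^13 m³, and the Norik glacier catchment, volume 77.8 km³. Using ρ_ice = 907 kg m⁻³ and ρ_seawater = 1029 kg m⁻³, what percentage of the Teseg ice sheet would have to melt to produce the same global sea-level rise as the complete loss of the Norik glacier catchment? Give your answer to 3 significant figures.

Equal sea-level rise means equal mass of meltwater, i.e. equal mass of ice lost.
Ice mass of Norik: 7.056×10^13 kg; ice mass of Teseg: 7.773×10^16 kg.
Fraction required = 7.056×10^13 / 7.773×10^16 = 9.08×10^-4 → 0.0908 %.

≈ 0.0908 %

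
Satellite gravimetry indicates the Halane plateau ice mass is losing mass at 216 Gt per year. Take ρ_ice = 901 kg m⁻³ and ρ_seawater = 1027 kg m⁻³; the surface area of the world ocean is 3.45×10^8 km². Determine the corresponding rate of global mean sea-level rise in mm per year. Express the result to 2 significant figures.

ρ_w = 1027 kg m⁻³. Annual water volume added = 216 Gt / ρ_w = 2.160×10^14 kg / 1027 kg m⁻³ = 2.103×10^11 m³.
Δh per year = 2.103×10^11 / 3.45×10^14 = 6.10×10^-4 m = 0.61 mm.

≈ 0.61 mm/yr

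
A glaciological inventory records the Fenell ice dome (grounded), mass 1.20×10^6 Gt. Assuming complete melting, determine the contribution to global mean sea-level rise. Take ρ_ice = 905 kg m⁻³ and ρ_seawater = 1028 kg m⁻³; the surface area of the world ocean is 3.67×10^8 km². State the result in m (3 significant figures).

Fenell: 1.20×10^6 Gt = 1.200×10^18 kg; dividing by ρ_w = 1028 kg m⁻³ gives 1.167×10^15 m³ of water.
Spread over 3.67×10^14 m² of ocean, Δh = 1.167×10^15 / 3.67×10^14 = 3.18 m.

≈ 3.18 m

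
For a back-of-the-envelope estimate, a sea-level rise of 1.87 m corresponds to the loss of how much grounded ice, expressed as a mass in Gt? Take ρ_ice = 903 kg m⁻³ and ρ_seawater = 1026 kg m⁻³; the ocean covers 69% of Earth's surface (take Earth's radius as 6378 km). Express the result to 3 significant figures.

Required water volume = Δh × A = 1.87 m × 3.53×10^14 m² = 6.596×10^14 m³.
ρ_w = 1026 kg m⁻³, so the mass of water = 6.596×10^14 m³ × 1026 kg m⁻³ = 6.767×10^17 kg = 6.77×10^5 Gt (and the same mass of ice, by conservation).

≈ 6.77×10^5 Gt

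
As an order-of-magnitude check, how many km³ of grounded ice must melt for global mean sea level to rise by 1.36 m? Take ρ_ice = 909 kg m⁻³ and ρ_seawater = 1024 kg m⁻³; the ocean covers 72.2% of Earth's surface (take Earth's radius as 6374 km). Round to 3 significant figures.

≈ 5.65×10^5 km³

Required water volume = Δh × A = 1.36 m × 3.69×10^14 m² = 5.013×10^14 m³ = 5.013×10^5 km³.
Ice volume = water volume × ρ_w/ρ_ice = 5.013×10^5 × 1024/909 = 5.65×10^5 km³.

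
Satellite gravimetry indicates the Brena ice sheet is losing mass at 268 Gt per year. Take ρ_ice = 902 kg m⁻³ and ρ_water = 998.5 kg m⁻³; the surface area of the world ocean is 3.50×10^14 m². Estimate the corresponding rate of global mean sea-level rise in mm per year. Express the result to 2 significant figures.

≈ 0.77 mm/yr

ρ_w = 998.5 kg m⁻³. Annual water volume added = 268 Gt / ρ_w = 2.680×10^14 kg / 998.5 kg m⁻³ = 2.684×10^11 m³.
Δh per year = 2.684×10^11 / 3.50×10^14 = 7.67×10^-4 m = 0.77 mm.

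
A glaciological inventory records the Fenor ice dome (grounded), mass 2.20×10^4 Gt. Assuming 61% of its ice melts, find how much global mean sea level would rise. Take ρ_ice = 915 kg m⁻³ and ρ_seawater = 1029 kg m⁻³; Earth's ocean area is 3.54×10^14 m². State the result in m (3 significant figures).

≈ 0.0368 m

Fenor: 0.61 × 2.20×10^4 Gt = 1.342×10^16 kg; dividing by ρ_w = 1029 kg m⁻³ gives 1.304×10^13 m³ of water.
Spread over 3.54×10^14 m² of ocean, Δh = 1.304×10^13 / 3.54×10^14 = 0.0368 m.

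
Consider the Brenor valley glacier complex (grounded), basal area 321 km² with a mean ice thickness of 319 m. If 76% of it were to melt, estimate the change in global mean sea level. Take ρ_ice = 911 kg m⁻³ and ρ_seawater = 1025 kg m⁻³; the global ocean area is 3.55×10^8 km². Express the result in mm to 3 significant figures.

Brenor: ice volume = 321 km² × 319 m = 102.4 km³; 0.76 × 102.4 × (911/1025) = 69.17 km³ of water.
Spread over 3.55×10^14 m² of ocean, Δh = 6.917×10^10 / 3.55×10^14 = 1.95×10^-4 m = 0.195 mm.

≈ 0.195 mm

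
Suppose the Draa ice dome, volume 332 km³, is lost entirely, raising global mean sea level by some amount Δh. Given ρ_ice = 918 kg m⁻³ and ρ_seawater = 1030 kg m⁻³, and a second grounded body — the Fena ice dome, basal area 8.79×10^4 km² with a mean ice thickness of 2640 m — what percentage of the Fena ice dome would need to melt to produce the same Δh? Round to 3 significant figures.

Equal sea-level rise means equal mass of meltwater, i.e. equal mass of ice lost.
Ice mass of Draa: 3.048×10^14 kg; ice mass of Fena: 2.130×10^17 kg.
Fraction required = 3.048×10^14 / 2.130×10^17 = 1.43×10^-3 → 0.143 %.

≈ 0.143 %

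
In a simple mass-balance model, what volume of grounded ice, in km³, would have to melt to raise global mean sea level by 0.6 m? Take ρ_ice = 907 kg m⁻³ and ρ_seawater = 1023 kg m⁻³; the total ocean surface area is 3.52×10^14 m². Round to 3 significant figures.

Required water volume = Δh × A = 0.6 m × 3.52×10^14 m² = 2.112×10^14 m³ = 2.112×10^5 km³.
Ice volume = water volume × ρ_w/ρ_ice = 2.112×10^5 × 1023/907 = 2.38×10^5 km³.

≈ 2.38×10^5 km³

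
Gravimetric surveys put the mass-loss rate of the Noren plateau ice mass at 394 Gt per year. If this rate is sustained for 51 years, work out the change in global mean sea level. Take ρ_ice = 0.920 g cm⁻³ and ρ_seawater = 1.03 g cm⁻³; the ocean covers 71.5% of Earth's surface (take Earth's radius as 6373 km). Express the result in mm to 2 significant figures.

Total mass lost = 394 Gt/yr × 51 yr = 2.009×10^4 Gt = 2.009×10^16 kg.
ρ_w = 1.03 g cm⁻³ = 1030 kg m⁻³, so water volume = 2.009×10^16 / 1030 = 1.951×10^13 m³.
Δh = 1.951×10^13 / 3.65×10^14 = 0.0535 m = 53 mm.

≈ 53 mm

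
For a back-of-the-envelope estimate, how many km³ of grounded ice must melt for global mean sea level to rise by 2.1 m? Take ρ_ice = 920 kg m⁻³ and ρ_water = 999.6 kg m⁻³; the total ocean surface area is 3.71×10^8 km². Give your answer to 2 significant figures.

≈ 8.5×10^5 km³

Required water volume = Δh × A = 2.1 m × 3.71×10^14 m² = 7.791×10^14 m³ = 7.791×10^5 km³.
Ice volume = water volume × ρ_w/ρ_ice = 7.791×10^5 × 999.6/920 = 8.5×10^5 km³.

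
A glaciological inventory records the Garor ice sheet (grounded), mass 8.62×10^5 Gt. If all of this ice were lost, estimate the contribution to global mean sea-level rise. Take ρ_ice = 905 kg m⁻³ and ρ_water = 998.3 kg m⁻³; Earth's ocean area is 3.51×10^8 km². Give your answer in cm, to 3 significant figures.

≈ 246 cm

Garor: 8.62×10^5 Gt = 8.620×10^17 kg; dividing by ρ_w = 998.3 kg m⁻³ gives 8.635×10^14 m³ of water.
Spread over 3.51×10^14 m² of ocean, Δh = 8.635×10^14 / 3.51×10^14 = 2.46 m = 246 cm.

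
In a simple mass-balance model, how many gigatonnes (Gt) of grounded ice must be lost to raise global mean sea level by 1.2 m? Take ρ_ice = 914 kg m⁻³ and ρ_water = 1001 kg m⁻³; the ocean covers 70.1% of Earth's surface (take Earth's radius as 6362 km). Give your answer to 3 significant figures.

≈ 4.28×10^5 Gt

Required water volume = Δh × A = 1.2 m × 3.57×10^14 m² = 4.279×10^14 m³.
ρ_w = 1001 kg m⁻³, so the mass of water = 4.279×10^14 m³ × 1001 kg m⁻³ = 4.283×10^17 kg = 4.28×10^5 Gt (and the same mass of ice, by conservation).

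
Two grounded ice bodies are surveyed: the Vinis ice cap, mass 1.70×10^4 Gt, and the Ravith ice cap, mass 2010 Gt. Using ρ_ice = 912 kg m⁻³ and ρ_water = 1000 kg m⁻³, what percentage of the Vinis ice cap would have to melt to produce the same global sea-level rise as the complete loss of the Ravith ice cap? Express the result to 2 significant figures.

Equal sea-level rise means equal mass of meltwater, i.e. equal mass of ice lost.
Ice mass of Ravith: 2.010×10^15 kg; ice mass of Vinis: 1.700×10^16 kg.
Fraction required = 2.010×10^15 / 1.700×10^16 = 0.118 → 12 %.

≈ 12 %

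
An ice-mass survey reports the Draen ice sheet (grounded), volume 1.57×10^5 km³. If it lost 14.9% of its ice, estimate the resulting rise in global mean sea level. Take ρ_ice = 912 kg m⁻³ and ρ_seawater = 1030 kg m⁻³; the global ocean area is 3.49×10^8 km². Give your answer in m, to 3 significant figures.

Draen: 0.149 × 1.57×10^5 km³ × (912/1030) = 2.071×10^4 km³ of water.
Spread over 3.49×10^14 m² of ocean, Δh = 2.071×10^13 / 3.49×10^14 = 0.0593 m.

≈ 0.0593 m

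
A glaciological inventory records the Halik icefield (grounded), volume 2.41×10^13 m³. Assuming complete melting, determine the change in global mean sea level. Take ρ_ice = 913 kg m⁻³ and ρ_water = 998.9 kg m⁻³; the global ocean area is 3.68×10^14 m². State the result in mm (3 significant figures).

≈ 59.9 mm

Halik: 2.41×10^13 m³ × (913/998.9) = 2.203×10^13 m³ of water.
Spread over 3.68×10^14 m² of ocean, Δh = 2.203×10^13 / 3.68×10^14 = 0.0599 m = 59.9 mm.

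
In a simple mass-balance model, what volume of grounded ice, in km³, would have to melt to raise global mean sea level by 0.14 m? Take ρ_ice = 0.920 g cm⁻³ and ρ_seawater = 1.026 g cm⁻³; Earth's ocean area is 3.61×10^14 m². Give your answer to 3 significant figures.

≈ 5.64×10^4 km³

Required water volume = Δh × A = 0.14 m × 3.61×10^14 m² = 5.054×10^13 m³ = 5.054×10^4 km³.
Ice volume = water volume × ρ_w/ρ_ice = 5.054×10^4 × 1026/920 = 5.64×10^4 km³.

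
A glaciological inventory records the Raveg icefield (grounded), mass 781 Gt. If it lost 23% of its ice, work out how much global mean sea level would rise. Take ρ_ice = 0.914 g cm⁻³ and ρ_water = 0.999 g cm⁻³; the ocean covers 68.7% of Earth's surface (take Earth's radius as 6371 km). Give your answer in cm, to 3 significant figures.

≈ 0.0513 cm

Raveg: 0.23 × 781 Gt = 1.796×10^14 kg; dividing by ρ_w = 0.999 g cm⁻³ = 999 kg m⁻³ gives 1.798×10^11 m³ of water.
Spread over 3.50×10^14 m² of ocean, Δh = 1.798×10^11 / 3.50×10^14 = 5.13×10^-4 m = 0.0513 cm.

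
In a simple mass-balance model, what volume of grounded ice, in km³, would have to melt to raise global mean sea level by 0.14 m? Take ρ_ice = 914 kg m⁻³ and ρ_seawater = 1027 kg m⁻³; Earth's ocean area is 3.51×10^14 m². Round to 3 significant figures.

≈ 5.52×10^4 km³

Required water volume = Δh × A = 0.14 m × 3.51×10^14 m² = 4.914×10^13 m³ = 4.914×10^4 km³.
Ice volume = water volume × ρ_w/ρ_ice = 4.914×10^4 × 1027/914 = 5.52×10^4 km³.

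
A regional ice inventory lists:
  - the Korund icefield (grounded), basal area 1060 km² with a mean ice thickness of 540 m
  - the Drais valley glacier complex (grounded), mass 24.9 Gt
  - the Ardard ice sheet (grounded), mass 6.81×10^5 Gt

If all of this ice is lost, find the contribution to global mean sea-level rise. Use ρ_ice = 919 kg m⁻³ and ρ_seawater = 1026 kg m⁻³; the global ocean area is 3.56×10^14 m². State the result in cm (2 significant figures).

Korund: ice volume = 1060 km² × 540 m = 572.4 km³; 572.4 × (919/1026) = 512.7 km³ of water.
Drais: 24.9 Gt = 2.490×10^13 kg; dividing by ρ_w = 1026 kg m⁻³ gives 2.427×10^10 m³ of water.
Ardard: 6.81×10^5 Gt = 6.810×10^17 kg; dividing by ρ_w = 1026 kg m⁻³ gives 6.637×10^14 m³ of water.
Total added water ≈ 6.643×10^14 m³ over 3.56×10^14 m² → Δh = 1.87 m = 190 cm.

≈ 190 cm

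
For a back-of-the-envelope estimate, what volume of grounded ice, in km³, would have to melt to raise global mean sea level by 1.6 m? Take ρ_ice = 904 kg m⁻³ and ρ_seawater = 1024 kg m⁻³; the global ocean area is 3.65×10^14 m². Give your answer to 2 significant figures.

≈ 6.6×10^5 km³

Required water volume = Δh × A = 1.6 m × 3.65×10^14 m² = 5.840×10^14 m³ = 5.840×10^5 km³.
Ice volume = water volume × ρ_w/ρ_ice = 5.840×10^5 × 1024/904 = 6.6×10^5 km³.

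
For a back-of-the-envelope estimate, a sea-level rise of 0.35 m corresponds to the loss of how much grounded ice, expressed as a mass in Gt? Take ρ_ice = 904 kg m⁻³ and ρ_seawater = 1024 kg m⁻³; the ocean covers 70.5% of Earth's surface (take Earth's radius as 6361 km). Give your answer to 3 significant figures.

≈ 1.28×10^5 Gt

Required water volume = Δh × A = 0.35 m × 3.58×10^14 m² = 1.255×10^14 m³.
ρ_w = 1024 kg m⁻³, so the mass of water = 1.255×10^14 m³ × 1024 kg m⁻³ = 1.285×10^17 kg = 1.28×10^5 Gt (and the same mass of ice, by conservation).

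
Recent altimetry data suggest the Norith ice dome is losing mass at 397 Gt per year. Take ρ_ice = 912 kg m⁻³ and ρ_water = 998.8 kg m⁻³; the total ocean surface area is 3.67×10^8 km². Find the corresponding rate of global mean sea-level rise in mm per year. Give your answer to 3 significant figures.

≈ 1.08 mm/yr

ρ_w = 998.8 kg m⁻³. Annual water volume added = 397 Gt / ρ_w = 3.970×10^14 kg / 998.8 kg m⁻³ = 3.975×10^11 m³.
Δh per year = 3.975×10^11 / 3.67×10^14 = 1.08×10^-3 m = 1.08 mm.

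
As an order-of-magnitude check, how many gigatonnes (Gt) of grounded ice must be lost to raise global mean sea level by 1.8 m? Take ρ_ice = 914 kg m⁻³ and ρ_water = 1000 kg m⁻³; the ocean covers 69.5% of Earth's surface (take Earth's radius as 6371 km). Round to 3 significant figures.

≈ 6.38×10^5 Gt

Required water volume = Δh × A = 1.8 m × 3.54×10^14 m² = 6.381×10^14 m³.
ρ_w = 1000 kg m⁻³, so the mass of water = 6.381×10^14 m³ × 1000 kg m⁻³ = 6.381×10^17 kg = 6.38×10^5 Gt (and the same mass of ice, by conservation).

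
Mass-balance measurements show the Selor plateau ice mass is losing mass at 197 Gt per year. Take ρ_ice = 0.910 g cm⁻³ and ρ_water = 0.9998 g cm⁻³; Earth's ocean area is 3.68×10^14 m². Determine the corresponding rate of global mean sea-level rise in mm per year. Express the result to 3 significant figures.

ρ_w = 0.9998 g cm⁻³ = 999.8 kg m⁻³. Annual water volume added = 197 Gt / ρ_w = 1.970×10^14 kg / 999.8 kg m⁻³ = 1.970×10^11 m³.
Δh per year = 1.970×10^11 / 3.68×10^14 = 5.35×10^-4 m = 0.535 mm.

≈ 0.535 mm/yr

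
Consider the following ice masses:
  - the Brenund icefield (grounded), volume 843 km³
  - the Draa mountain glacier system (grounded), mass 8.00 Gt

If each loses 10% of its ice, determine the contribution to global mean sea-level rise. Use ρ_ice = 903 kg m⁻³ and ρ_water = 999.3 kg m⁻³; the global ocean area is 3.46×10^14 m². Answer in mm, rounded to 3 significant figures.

≈ 0.222 mm

Brenund: 0.1 × 843 km³ × (903/999.3) = 76.18 km³ of water.
Draa: 0.1 × 8.00 Gt = 8.000×10^11 kg; dividing by ρ_w = 999.3 kg m⁻³ gives 8.006×10^8 m³ of water.
Total added water ≈ 7.698×10^10 m³ over 3.46×10^14 m² → Δh = 2.22×10^-4 m = 0.222 mm.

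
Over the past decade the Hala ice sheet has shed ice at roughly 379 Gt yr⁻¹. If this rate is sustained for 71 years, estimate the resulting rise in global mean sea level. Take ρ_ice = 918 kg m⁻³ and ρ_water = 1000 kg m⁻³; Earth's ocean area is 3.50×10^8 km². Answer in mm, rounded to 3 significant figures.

≈ 76.9 mm

Total mass lost = 379 Gt/yr × 71 yr = 2.691×10^4 Gt = 2.691×10^16 kg.
ρ_w = 1000 kg m⁻³, so water volume = 2.691×10^16 / 1000 = 2.691×10^13 m³.
Δh = 2.691×10^13 / 3.50×10^14 = 0.0769 m = 76.9 mm.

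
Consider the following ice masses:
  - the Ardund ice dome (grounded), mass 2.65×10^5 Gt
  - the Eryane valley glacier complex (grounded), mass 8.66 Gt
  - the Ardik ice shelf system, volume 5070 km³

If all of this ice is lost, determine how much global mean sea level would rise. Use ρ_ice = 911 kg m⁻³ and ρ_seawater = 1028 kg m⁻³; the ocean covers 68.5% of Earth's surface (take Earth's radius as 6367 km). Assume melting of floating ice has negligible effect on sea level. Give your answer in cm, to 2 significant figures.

≈ 74 cm

Ardund: 2.65×10^5 Gt = 2.650×10^17 kg; dividing by ρ_w = 1028 kg m⁻³ gives 2.578×10^14 m³ of water.
Eryane: 8.66 Gt = 8.660×10^12 kg; dividing by ρ_w = 1028 kg m⁻³ gives 8.424×10^9 m³ of water.
The Ardik ice shelf system is floating and already displaces its own weight of water, so its melt adds essentially nothing to sea level.
Total added water ≈ 2.578×10^14 m³ over 3.49×10^14 m² → Δh = 0.739 m = 74 cm.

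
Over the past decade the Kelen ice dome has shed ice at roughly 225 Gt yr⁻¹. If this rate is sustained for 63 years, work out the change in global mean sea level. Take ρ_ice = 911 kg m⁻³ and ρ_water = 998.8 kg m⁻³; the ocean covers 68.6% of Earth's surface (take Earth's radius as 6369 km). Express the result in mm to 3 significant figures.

Total mass lost = 225 Gt/yr × 63 yr = 1.418×10^4 Gt = 1.418×10^16 kg.
ρ_w = 998.8 kg m⁻³, so water volume = 1.418×10^16 / 998.8 = 1.419×10^13 m³.
Δh = 1.419×10^13 / 3.50×10^14 = 0.0406 m = 40.6 mm.

≈ 40.6 mm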